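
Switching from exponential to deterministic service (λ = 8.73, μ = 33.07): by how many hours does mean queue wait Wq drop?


ρ = 8.73/33.07 = 0.2640
Wq(M/M/1) = ρ/(μ−λ) = 0.2640/24.34 = 0.01085 hr
Wq(M/D/1) = ρ/(2(μ−λ)) = 0.005423 hr
Savings = 0.01085 − 0.005423 = 0.005423 hr

Final: 0.005423 hr


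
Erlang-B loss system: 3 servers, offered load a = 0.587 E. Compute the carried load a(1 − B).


B(3,0.587) = 0.018801 (Erlang-B)
Carried load = a(1 − B) = 0.587·(1 − 0.018801) = 0.587·0.981199 = 0.5760 E

Final: 0.5760 Erlangs


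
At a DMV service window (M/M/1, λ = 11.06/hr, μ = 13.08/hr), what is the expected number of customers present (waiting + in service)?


ρ = λ/μ = 11.06/13.08 = 0.8456
L = ρ/(1−ρ) = 0.8456/(1 − 0.8456) = 0.8456/0.1544 = 5.4752

Final: 5.4752


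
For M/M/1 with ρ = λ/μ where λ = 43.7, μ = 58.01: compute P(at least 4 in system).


ρ = 43.7/58.01 = 0.7533
P(N ≥ n) = ρ^n = 0.7533^4 = 0.322043

Final: 0.322043


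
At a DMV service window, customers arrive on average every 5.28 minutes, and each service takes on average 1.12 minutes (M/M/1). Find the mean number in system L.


λ = 60/5.28 = 11.3636 /hr
μ = 60/1.12 = 53.5714 /hr
ρ = λ/μ = 11.3636/53.5714 = 0.2121
L = ρ/(1−ρ) = 0.2121/0.7879 = 0.2692

Final: 0.2692


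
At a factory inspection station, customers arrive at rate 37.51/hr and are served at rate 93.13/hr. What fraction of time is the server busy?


ρ = λ/μ = 37.51/93.13 = 0.4028

Final: 0.4028


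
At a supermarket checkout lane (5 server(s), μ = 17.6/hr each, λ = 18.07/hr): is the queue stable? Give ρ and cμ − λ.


Total capacity cμ = 5·17.6 = 88.00/hr
ρ = λ/(cμ) = 18.07/88.00 = 0.2053
Stable ⇔ ρ < 1: YES
Spare capacity = cμ − λ = 88.00 − 18.07 = 69.93/hr

Final: ρ = 0.2053; stable; margin = 69.93/hr


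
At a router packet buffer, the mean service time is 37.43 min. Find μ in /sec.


μ = 1/(service time) in consistent units.
1 second = 0.0166667 min, so μ = 0.0166667/37.43 = 0.0004453 per second

Final: 0.0004453 /sec


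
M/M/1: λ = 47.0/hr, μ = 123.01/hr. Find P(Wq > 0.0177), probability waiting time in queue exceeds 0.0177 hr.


ρ = 47.0/123.01 = 0.3821
P(Wq > t) = ρ·e^{−(μ−λ)t} = 0.3821·e^{−1.3454}
= 0.3821·0.260442 = 0.099510

Final: 0.099510


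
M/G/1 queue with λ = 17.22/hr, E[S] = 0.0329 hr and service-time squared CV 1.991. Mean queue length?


ρ = λ·E[S] = 17.22·0.0329 = 0.5665
Lq = ρ²(1+C_s²)/(2(1−ρ)) = 0.3210·(1+1.991)/(2·0.4335)
= 0.3210·2.9910/0.8669 = 1.10737

Final: 1.10737


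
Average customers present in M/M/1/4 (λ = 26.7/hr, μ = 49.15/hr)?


ρ = 26.7/49.15 = 0.5432
L = ρ[1 − (K+1)ρ^K + Kρ^(K+1)] / [(1−ρ)(1−ρ^(K+1))]
Numerator: 0.5432·(1 − 5·0.087087 + 4·0.047308) = 0.409491
Denominator: (0.4568)·(0.952692) = 0.435156
L = 0.409491/0.435156 = 0.9410

Final: 0.9410


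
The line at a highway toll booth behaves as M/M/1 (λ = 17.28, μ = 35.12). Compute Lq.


ρ = 17.28/35.12 = 0.4920
Lq = ρ²/(1−ρ) = 0.2421/0.5080 = 0.4766

Final: 0.4766


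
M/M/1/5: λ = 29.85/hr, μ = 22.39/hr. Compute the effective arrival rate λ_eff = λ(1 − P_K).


ρ = 1.3332; P_K = (1−ρ)ρ^5/(1−ρ^6) = 0.304071
λ_eff = λ(1 − P_K) = 29.85·(1 − 0.304071) = 29.85·0.695929 = 20.7735 /hr

Final: 20.7735 /hr


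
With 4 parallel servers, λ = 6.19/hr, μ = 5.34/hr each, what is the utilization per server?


ρ = λ/(cμ) = 6.19/(4·5.34) = 6.19/21.36 = 0.2898

Final: 0.2898


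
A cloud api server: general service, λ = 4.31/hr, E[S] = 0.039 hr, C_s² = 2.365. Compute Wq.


ρ = λ·E[S] = 4.31·0.039 = 0.1681
E[S²] = E[S]²(1+C_s²) = 0.039²·(1+2.365) = 0.005118
Wq = λ·E[S²]/(2(1−ρ)) = 4.31·0.005118/(2·0.8319) = 0.01326 hr

Final: 0.01326 hr


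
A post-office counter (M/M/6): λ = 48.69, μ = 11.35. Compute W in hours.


a = 4.2899; ρ = 0.7150; P₀ = 0.011871
Lq = P₀·a^c·ρ/(c!(1−ρ)²) = 0.90440
Wq = Lq/λ = 0.90440/48.69 = 0.01857 hr
W = Wq + 1/μ = 0.01857 + 0.08811 = 0.10668 hr

Final: 0.10668 hr


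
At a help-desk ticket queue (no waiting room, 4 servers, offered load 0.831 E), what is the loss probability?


B(c,a) = (a^c/c!) / Σ_{k=0}^{c} a^k/k!
a^4/4! = 0.019870
Σ terms (k=0..4): 1.00000 + 0.83100 + 0.34528 + 0.09564 + 0.01987 = 2.291793
B = 0.019870/2.291793 = 0.008670

Final: 0.008670


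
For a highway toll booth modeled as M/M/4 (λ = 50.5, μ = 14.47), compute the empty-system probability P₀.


a = λ/μ = 50.5/14.47 = 3.4900; ρ = a/c = 0.8725
Σ_{k=0}^{3} a^k/k! (terms k=0..3) = 1.00000 + 3.48998 + 6.08998 + 7.08463 = 17.66459
Tail: a^4/(4!(1−ρ)) = 148.35131/(24·0.1275) = 48.47885
P₀ = 1/(17.66459 + 48.47885) = 1/66.14344 = 0.015119

Final: 0.015119


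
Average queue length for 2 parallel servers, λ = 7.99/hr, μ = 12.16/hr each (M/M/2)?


a = λ/μ = 0.6571; ρ = a/2 = 0.3285
P₀ = 0.505416
Lq = P₀·a^c·ρ / (c!·(1−ρ)²) = 0.505416·0.43174·0.3285/(2·0.45086)
= 0.07950

Final: 0.07950


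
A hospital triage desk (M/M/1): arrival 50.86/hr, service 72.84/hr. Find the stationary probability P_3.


ρ = 50.86/72.84 = 0.6982
P_n = (1−ρ)·ρ^n = (1 − 0.6982)·0.6982^3 = 0.3018·0.340423 = 0.102725

Final: 0.102725


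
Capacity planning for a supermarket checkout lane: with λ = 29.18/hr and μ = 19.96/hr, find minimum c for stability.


Stability requires cμ > λ ⇔ c > λ/μ.
λ/μ = 29.18/19.96 = 1.4619
Minimum integer c = ⌊1.4619⌋ + 1 = 2
Check: 2·19.96 = 39.92 > 29.18, while 1·19.96 = 19.96 ≤ 29.18

Final: 2 servers


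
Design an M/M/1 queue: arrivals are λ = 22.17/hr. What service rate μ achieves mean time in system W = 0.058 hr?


W = 1/(μ−λ) ⇒ μ − λ = 1/W = 1/0.058 = 17.2414
μ = λ + 1/W = 22.17 + 17.2414 = 39.4114 per hr

Final: 39.4114 /hr


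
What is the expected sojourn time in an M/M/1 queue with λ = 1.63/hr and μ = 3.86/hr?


W = 1/(μ−λ) = 1/(3.86 − 1.63) = 1/2.23 = 0.4484 hr

Final: 0.4484 hr


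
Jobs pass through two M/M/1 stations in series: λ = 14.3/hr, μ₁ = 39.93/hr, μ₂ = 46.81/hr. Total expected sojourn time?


Each node sees arrival rate λ = 14.3/hr (tandem ⇒ throughput preserved).
W₁ = 1/(μ₁−λ) = 1/(39.93−14.3) = 0.03902 hr
W₂ = 1/(μ₂−λ) = 1/(46.81−14.3) = 0.03076 hr
W_total = W₁ + W₂ = 0.03902 + 0.03076 = 0.06978 hr

Final: 0.06978 hr


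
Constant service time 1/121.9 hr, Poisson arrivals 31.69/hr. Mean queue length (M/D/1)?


ρ = 31.69/121.9 = 0.2600
M/D/1: Lq = ρ²/(2(1−ρ)) = 0.06758/(2·0.7400) = 0.04566

Final: 0.04566


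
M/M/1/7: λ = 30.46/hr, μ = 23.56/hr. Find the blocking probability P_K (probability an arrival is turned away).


ρ = λ/μ = 30.46/23.56 = 1.2929
P_K = (1−ρ)ρ^K/(1−ρ^(K+1)) = (-0.2929·6.037850)/(1 − 7.806150)
= -1.768301/-6.806150 = 0.259809

Final: 0.259809


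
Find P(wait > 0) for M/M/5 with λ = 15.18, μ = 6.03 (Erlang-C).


a = λ/μ = 2.5174; ρ = a/5 = 0.5035
P₀ = 0.078645 (from M/M/c formula)
C(c,a) = [a^c/(c!(1−ρ))]·P₀ = [101.10492/(120·0.4965)]·0.078645
= 1.69690·0.078645 = 0.133453

Final: 0.133453


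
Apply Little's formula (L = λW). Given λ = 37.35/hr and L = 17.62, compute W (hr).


W = L/λ = 17.62/37.35 = 0.4718 hr

Final: 0.4718 hr


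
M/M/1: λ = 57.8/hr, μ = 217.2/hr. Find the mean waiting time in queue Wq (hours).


ρ = 57.8/217.2 = 0.2661
Wq = ρ/(μ−λ) = 0.2661/(217.2 − 57.8) = 0.2661/159.40 = 0.001669 hr

Final: 0.001669 hr


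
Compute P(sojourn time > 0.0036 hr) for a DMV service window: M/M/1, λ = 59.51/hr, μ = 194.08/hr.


W ~ Exponential(μ−λ) for M/M/1.
μ − λ = 194.08 − 59.51 = 134.5700
P(W > t) = e^{−(μ−λ)t} = e^{−0.4845} = 0.616035

Final: 0.616035


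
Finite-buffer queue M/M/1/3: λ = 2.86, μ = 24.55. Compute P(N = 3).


ρ = λ/μ = 2.86/24.55 = 0.1165
P_K = (1−ρ)ρ^K/(1−ρ^(K+1)) = (0.8835·0.001581)/(1 − 0.0001842)
= 0.001397/0.999816 = 0.001397

Final: 0.001397


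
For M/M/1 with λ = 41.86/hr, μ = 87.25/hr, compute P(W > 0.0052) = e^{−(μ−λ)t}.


W ~ Exponential(μ−λ) for M/M/1.
μ − λ = 87.25 − 41.86 = 45.3900
P(W > t) = e^{−(μ−λ)t} = e^{−0.2360} = 0.789759

Final: 0.789759


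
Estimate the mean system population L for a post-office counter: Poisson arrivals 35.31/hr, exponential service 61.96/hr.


ρ = λ/μ = 35.31/61.96 = 0.5699
L = ρ/(1−ρ) = 0.5699/(1 − 0.5699) = 0.5699/0.4301 = 1.3250

Final: 1.3250


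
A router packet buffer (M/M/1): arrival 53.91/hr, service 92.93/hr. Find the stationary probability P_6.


ρ = 53.91/92.93 = 0.5801
P_n = (1−ρ)·ρ^n = (1 − 0.5801)·0.5801^6 = 0.4199·0.038114 = 0.016003

Final: 0.016003


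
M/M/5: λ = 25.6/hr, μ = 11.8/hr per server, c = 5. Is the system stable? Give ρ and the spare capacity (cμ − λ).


Total capacity cμ = 5·11.8 = 59.00/hr
ρ = λ/(cμ) = 25.6/59.00 = 0.4339
Stable ⇔ ρ < 1: YES
Spare capacity = cμ − λ = 59.00 − 25.6 = 33.40/hr

Final: ρ = 0.4339; stable; margin = 33.40/hr


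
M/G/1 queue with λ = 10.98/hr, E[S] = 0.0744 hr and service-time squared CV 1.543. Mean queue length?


ρ = λ·E[S] = 10.98·0.0744 = 0.8169
Lq = ρ²(1+C_s²)/(2(1−ρ)) = 0.6673·(1+1.543)/(2·0.1831)
= 0.6673·2.5430/0.3662 = 4.63454

Final: 4.63454


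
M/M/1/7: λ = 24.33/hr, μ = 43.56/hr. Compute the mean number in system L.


ρ = 24.33/43.56 = 0.5585
L = ρ[1 − (K+1)ρ^K + Kρ^(K+1)] / [(1−ρ)(1−ρ^(K+1))]
Numerator: 0.5585·(1 − 8·0.016958 + 7·0.009472) = 0.519798
Denominator: (0.4415)·(0.990528) = 0.437279
L = 0.519798/0.437279 = 1.1887

Final: 1.1887


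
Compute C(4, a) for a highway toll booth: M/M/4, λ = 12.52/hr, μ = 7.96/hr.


a = λ/μ = 1.5729; ρ = a/4 = 0.3932
P₀ = 0.204977 (from M/M/c formula)
C(c,a) = [a^c/(c!(1−ρ))]·P₀ = [6.12019/(24·0.6068)]·0.204977
= 0.42026·0.204977 = 0.086144

Final: 0.086144


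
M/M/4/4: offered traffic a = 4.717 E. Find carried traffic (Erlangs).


B(4,4.717) = 0.375309 (Erlang-B)
Carried load = a(1 − B) = 4.717·(1 − 0.375309) = 4.717·0.624691 = 2.9467 E

Final: 2.9467 Erlangs


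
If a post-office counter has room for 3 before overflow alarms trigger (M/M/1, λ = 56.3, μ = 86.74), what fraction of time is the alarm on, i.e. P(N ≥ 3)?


ρ = 56.3/86.74 = 0.6491
P(N ≥ n) = ρ^n = 0.6491^3 = 0.273443

Final: 0.273443


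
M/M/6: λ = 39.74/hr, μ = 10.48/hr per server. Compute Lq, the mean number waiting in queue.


a = λ/μ = 3.7920; ρ = a/6 = 0.6320
P₀ = 0.021080
Lq = P₀·a^c·ρ / (c!·(1−ρ)²) = 0.021080·2973.03130·0.6320/(720·0.13543)
= 0.40621

Final: 0.40621


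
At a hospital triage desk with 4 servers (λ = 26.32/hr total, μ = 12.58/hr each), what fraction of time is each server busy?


ρ = λ/(cμ) = 26.32/(4·12.58) = 26.32/50.32 = 0.5231

Final: 0.5231


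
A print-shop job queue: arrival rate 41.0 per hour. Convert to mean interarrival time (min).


Mean interarrival time = 1/λ = 1/41.0 hour = 0.02439 hour
In minutes: 0.02439 × 60 = 1.4634 min

Final: 1.4634 min


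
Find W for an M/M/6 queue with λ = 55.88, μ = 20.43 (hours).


a = 2.7352; ρ = 0.4559; P₀ = 0.064255
Lq = P₀·a^c·ρ/(c!(1−ρ)²) = 0.05753
Wq = Lq/λ = 0.05753/55.88 = 0.001030 hr
W = Wq + 1/μ = 0.001030 + 0.04895 = 0.04998 hr

Final: 0.04998 hr


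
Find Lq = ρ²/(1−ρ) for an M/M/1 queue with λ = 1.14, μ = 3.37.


ρ = 1.14/3.37 = 0.3383
Lq = ρ²/(1−ρ) = 0.1144/0.6617 = 0.1729

Final: 0.1729


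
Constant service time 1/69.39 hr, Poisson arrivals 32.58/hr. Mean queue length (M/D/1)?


ρ = 32.58/69.39 = 0.4695
M/D/1: Lq = ρ²/(2(1−ρ)) = 0.2204/(2·0.5305) = 0.20778

Final: 0.20778


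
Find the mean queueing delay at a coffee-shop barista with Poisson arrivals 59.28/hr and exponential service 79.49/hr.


ρ = 59.28/79.49 = 0.7458
Wq = ρ/(μ−λ) = 0.7458/(79.49 − 59.28) = 0.7458/20.21 = 0.03690 hr

Final: 0.03690 hr


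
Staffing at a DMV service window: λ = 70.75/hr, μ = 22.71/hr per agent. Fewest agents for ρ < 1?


Stability requires cμ > λ ⇔ c > λ/μ.
λ/μ = 70.75/22.71 = 3.1154
Minimum integer c = ⌊3.1154⌋ + 1 = 4
Check: 4·22.71 = 90.84 > 70.75, while 3·22.71 = 68.13 ≤ 70.75

Final: 4 servers


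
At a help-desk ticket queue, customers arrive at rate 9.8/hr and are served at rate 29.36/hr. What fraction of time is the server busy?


ρ = λ/μ = 9.8/29.36 = 0.3338

Final: 0.3338


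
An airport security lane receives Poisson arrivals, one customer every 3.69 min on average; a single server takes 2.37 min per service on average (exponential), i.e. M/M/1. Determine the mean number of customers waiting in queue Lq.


λ = 60/3.69 = 16.2602 /hr
μ = 60/2.37 = 25.3165 /hr
ρ = λ/μ = 16.2602/25.3165 = 0.6423
Lq = ρ²/(1−ρ) = 0.4125/0.3577 = 1.1532

Final: 1.1532


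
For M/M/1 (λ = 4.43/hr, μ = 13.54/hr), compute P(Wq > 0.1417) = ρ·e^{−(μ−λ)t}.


ρ = 4.43/13.54 = 0.3272
P(Wq > t) = ρ·e^{−(μ−λ)t} = 0.3272·e^{−1.2909}
= 0.3272·0.275027 = 0.089983

Final: 0.089983


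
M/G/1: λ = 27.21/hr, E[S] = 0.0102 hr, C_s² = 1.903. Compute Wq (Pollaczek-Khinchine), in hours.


ρ = λ·E[S] = 27.21·0.0102 = 0.2775
E[S²] = E[S]²(1+C_s²) = 0.0102²·(1+1.903) = 0.0003020
Wq = λ·E[S²]/(2(1−ρ)) = 27.21·0.0003020/(2·0.7225) = 0.005688 hr

Final: 0.005688 hr


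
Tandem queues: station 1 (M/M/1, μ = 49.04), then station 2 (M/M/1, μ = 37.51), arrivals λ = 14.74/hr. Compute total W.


Each node sees arrival rate λ = 14.74/hr (tandem ⇒ throughput preserved).
W₁ = 1/(μ₁−λ) = 1/(49.04−14.74) = 0.02915 hr
W₂ = 1/(μ₂−λ) = 1/(37.51−14.74) = 0.04392 hr
W_total = W₁ + W₂ = 0.02915 + 0.04392 = 0.07307 hr

Final: 0.07307 hr


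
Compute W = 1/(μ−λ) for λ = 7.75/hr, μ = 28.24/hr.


W = 1/(μ−λ) = 1/(28.24 − 7.75) = 1/20.49 = 0.04880 hr

Final: 0.04880 hr


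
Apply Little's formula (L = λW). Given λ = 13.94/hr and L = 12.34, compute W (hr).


W = L/λ = 12.34/13.94 = 0.8852 hr

Final: 0.8852 hr


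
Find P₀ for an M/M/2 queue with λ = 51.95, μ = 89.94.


a = λ/μ = 51.95/89.94 = 0.5776; ρ = a/c = 0.2888
Σ_{k=0}^{1} a^k/k! (terms k=0..1) = 1.00000 + 0.57761 = 1.57761
Tail: a^2/(2!(1−ρ)) = 0.33363/(2·0.7112) = 0.23456
P₀ = 1/(1.57761 + 0.23456) = 1/1.81216 = 0.551827

Final: 0.551827


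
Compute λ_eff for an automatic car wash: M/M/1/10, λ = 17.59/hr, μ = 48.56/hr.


ρ = 0.3622; P_K = (1−ρ)ρ^10/(1−ρ^11) = 0.00002481
λ_eff = λ(1 − P_K) = 17.59·(1 − 0.00002481) = 17.59·0.999975 = 17.5896 /hr

Final: 17.5896 /hr


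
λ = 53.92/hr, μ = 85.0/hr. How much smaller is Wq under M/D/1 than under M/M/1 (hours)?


ρ = 53.92/85.0 = 0.6344
Wq(M/M/1) = ρ/(μ−λ) = 0.6344/31.08 = 0.02041 hr
Wq(M/D/1) = ρ/(2(μ−λ)) = 0.01021 hr
Savings = 0.02041 − 0.01021 = 0.01021 hr

Final: 0.01021 hr


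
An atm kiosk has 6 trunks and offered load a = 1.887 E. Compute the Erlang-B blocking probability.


B(c,a) = (a^c/c!) / Σ_{k=0}^{c} a^k/k!
a^6/6! = 0.062705
Σ terms (k=0..6): 1.00000 + 1.88700 + 1.78038 + 1.11986 + 0.52829 + 0.19938 + 0.06270 = 6.577624
B = 0.062705/6.577624 = 0.009533

Final: 0.009533


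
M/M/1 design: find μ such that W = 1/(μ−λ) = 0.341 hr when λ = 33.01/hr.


W = 1/(μ−λ) ⇒ μ − λ = 1/W = 1/0.341 = 2.9326
μ = λ + 1/W = 33.01 + 2.9326 = 35.9426 per hr

Final: 35.9426 /hr


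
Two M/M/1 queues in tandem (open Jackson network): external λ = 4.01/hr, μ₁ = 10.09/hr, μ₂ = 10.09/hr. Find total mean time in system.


Each node sees arrival rate λ = 4.01/hr (tandem ⇒ throughput preserved).
W₁ = 1/(μ₁−λ) = 1/(10.09−4.01) = 0.16447 hr
W₂ = 1/(μ₂−λ) = 1/(10.09−4.01) = 0.16447 hr
W_total = W₁ + W₂ = 0.16447 + 0.16447 = 0.32895 hr

Final: 0.32895 hr


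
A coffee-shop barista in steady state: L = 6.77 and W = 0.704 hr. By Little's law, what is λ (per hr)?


λ = L/W = 6.77/0.704 = 9.6165 /hr

Final: 9.6165 /hr


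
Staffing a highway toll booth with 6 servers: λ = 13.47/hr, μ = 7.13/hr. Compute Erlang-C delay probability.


a = λ/μ = 1.8892; ρ = a/6 = 0.3149
P₀ = 0.151035 (from M/M/c formula)
C(c,a) = [a^c/(c!(1−ρ))]·P₀ = [45.46408/(720·0.6851)]·0.151035
= 0.09216·0.151035 = 0.013920

Final: 0.013920


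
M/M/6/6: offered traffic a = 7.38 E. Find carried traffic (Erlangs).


B(6,7.38) = 0.354474 (Erlang-B)
Carried load = a(1 − B) = 7.38·(1 − 0.354474) = 7.38·0.645526 = 4.7640 E

Final: 4.7640 Erlangs


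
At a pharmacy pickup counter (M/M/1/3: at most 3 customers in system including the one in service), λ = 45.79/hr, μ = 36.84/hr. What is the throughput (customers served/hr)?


ρ = 1.2429; P_K = (1−ρ)ρ^3/(1−ρ^4) = 0.336406
λ_eff = λ(1 − P_K) = 45.79·(1 − 0.336406) = 45.79·0.663594 = 30.3860 /hr

Final: 30.3860 /hr


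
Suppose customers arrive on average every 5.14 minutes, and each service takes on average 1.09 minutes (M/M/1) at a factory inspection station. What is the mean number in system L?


λ = 60/5.14 = 11.6732 /hr
μ = 60/1.09 = 55.0459 /hr
ρ = λ/μ = 11.6732/55.0459 = 0.2121
L = ρ/(1−ρ) = 0.2121/0.7879 = 0.2691

Final: 0.2691


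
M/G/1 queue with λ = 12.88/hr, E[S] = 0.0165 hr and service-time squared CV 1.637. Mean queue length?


ρ = λ·E[S] = 12.88·0.0165 = 0.2125
Lq = ρ²(1+C_s²)/(2(1−ρ)) = 0.04516·(1+1.637)/(2·0.7875)
= 0.04516·2.6370/1.5750 = 0.07562

Final: 0.07562


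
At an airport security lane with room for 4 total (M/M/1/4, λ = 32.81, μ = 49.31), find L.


ρ = 32.81/49.31 = 0.6654
L = ρ[1 − (K+1)ρ^K + Kρ^(K+1)] / [(1−ρ)(1−ρ^(K+1))]
Numerator: 0.6654·(1 − 5·0.196013 + 4·0.130424) = 0.360391
Denominator: (0.3346)·(0.869576) = 0.290976
L = 0.360391/0.290976 = 1.2386

Final: 1.2386


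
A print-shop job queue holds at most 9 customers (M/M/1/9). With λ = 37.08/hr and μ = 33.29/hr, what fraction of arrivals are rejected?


ρ = λ/μ = 37.08/33.29 = 1.1138
P_K = (1−ρ)ρ^K/(1−ρ^(K+1)) = (-0.1138·2.638963)/(1 − 2.939404)
= -0.300441/-1.939404 = 0.154914

Final: 0.154914


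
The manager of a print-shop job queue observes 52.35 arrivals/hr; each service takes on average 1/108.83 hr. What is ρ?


ρ = λ/μ = 52.35/108.83 = 0.4810

Final: 0.4810


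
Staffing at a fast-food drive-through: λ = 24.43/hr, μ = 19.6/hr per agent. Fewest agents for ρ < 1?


Stability requires cμ > λ ⇔ c > λ/μ.
λ/μ = 24.43/19.6 = 1.2464
Minimum integer c = ⌊1.2464⌋ + 1 = 2
Check: 2·19.6 = 39.20 > 24.43, while 1·19.6 = 19.60 ≤ 24.43

Final: 2 servers


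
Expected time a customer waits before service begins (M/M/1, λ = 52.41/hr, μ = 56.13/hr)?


ρ = 52.41/56.13 = 0.9337
Wq = ρ/(μ−λ) = 0.9337/(56.13 − 52.41) = 0.9337/3.72 = 0.2510 hr

Final: 0.2510 hr


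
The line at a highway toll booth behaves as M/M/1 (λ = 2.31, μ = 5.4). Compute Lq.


ρ = 2.31/5.4 = 0.4278
Lq = ρ²/(1−ρ) = 0.1830/0.5722 = 0.3198

Final: 0.3198


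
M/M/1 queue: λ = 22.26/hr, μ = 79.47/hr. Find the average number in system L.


ρ = λ/μ = 22.26/79.47 = 0.2801
L = ρ/(1−ρ) = 0.2801/(1 − 0.2801) = 0.2801/0.7199 = 0.3891

Final: 0.3891


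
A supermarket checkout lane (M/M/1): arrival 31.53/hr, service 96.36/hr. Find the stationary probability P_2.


ρ = 31.53/96.36 = 0.3272
P_n = (1−ρ)·ρ^n = (1 − 0.3272)·0.3272^2 = 0.6728·0.107067 = 0.072033

Final: 0.072033


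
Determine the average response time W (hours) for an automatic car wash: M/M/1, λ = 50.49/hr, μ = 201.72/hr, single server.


W = 1/(μ−λ) = 1/(201.72 − 50.49) = 1/151.23 = 0.006612 hr

Final: 0.006612 hr


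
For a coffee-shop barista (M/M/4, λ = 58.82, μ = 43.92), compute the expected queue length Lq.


a = λ/μ = 1.3393; ρ = a/4 = 0.3348
P₀ = 0.260559
Lq = P₀·a^c·ρ / (c!·(1−ρ)²) = 0.260559·3.21700·0.3348/(24·0.44247)
= 0.02643

Final: 0.02643


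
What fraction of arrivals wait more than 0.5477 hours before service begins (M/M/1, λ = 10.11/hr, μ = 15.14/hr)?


ρ = 10.11/15.14 = 0.6678
P(Wq > t) = ρ·e^{−(μ−λ)t} = 0.6678·e^{−2.7549}
= 0.6678·0.063613 = 0.042479

Final: 0.042479


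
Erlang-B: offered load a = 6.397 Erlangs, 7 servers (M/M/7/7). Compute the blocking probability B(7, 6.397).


B(c,a) = (a^c/c!) / Σ_{k=0}^{c} a^k/k!
a^7/7! = 86.976899
Σ terms (k=0..7): 1.00000 + 6.39700 + 20.46080 + 43.62926 + 69.77409 + 89.26897 + 95.17560 + 86.97690 = 412.682609
B = 86.976899/412.682609 = 0.210760

Final: 0.210760


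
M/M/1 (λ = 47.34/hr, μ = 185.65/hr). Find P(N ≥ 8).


ρ = 47.34/185.65 = 0.2550
P(N ≥ n) = ρ^n = 0.2550^8 = 0.00001788

Final: 0.00001788


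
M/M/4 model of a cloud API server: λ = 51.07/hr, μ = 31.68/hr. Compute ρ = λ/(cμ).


ρ = λ/(cμ) = 51.07/(4·31.68) = 51.07/126.72 = 0.4030

Final: 0.4030


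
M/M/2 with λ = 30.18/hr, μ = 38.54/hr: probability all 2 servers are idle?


a = λ/μ = 30.18/38.54 = 0.7831; ρ = a/c = 0.3915
Σ_{k=0}^{1} a^k/k! (terms k=0..1) = 1.00000 + 0.78308 = 1.78308
Tail: a^2/(2!(1−ρ)) = 0.61322/(2·0.6085) = 0.50391
P₀ = 1/(1.78308 + 0.50391) = 1/2.28699 = 0.437255

Final: 0.437255


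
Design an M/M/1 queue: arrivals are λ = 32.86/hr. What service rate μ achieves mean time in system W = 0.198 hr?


W = 1/(μ−λ) ⇒ μ − λ = 1/W = 1/0.198 = 5.0505
μ = λ + 1/W = 32.86 + 5.0505 = 37.9105 per hr

Final: 37.9105 /hr


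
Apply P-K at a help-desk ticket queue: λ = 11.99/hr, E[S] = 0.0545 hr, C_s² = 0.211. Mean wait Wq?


ρ = λ·E[S] = 11.99·0.0545 = 0.6535
E[S²] = E[S]²(1+C_s²) = 0.0545²·(1+0.211) = 0.003597
Wq = λ·E[S²]/(2(1−ρ)) = 11.99·0.003597/(2·0.3465) = 0.06223 hr

Final: 0.06223 hr


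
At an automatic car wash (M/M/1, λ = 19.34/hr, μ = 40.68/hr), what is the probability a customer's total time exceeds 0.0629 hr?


W ~ Exponential(μ−λ) for M/M/1.
μ − λ = 40.68 − 19.34 = 21.3400
P(W > t) = e^{−(μ−λ)t} = e^{−1.3423} = 0.261248

Final: 0.261248


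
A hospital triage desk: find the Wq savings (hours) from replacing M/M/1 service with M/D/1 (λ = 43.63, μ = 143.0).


ρ = 43.63/143.0 = 0.3051
Wq(M/M/1) = ρ/(μ−λ) = 0.3051/99.37 = 0.003070 hr
Wq(M/D/1) = ρ/(2(μ−λ)) = 0.001535 hr
Savings = 0.003070 − 0.001535 = 0.001535 hr

Final: 0.001535 hr


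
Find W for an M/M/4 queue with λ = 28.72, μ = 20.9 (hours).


a = 1.3742; ρ = 0.3435; P₀ = 0.251438
Lq = P₀·a^c·ρ/(c!(1−ρ)²) = 0.02978
Wq = Lq/λ = 0.02978/28.72 = 0.001037 hr
W = Wq + 1/μ = 0.001037 + 0.04785 = 0.04888 hr

Final: 0.04888 hr


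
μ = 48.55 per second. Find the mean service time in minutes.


Mean service time = 1/μ = 1/48.55 second = 0.02060 second
In minutes: 0.02060 × 0.0166667 = 0.0003433 min

Final: 0.0003433 min


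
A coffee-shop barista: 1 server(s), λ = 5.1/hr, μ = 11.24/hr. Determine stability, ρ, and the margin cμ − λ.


Total capacity cμ = 1·11.24 = 11.24/hr
ρ = λ/(cμ) = 5.1/11.24 = 0.4537
Stable ⇔ ρ < 1: YES
Spare capacity = cμ − λ = 11.24 − 5.1 = 6.14/hr

Final: ρ = 0.4537; stable; margin = 6.14/hr


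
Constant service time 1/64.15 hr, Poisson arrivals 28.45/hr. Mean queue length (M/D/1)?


ρ = 28.45/64.15 = 0.4435
M/D/1: Lq = ρ²/(2(1−ρ)) = 0.1967/(2·0.5565) = 0.17671

Final: 0.17671


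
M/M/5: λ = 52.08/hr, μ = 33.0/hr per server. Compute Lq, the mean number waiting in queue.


a = λ/μ = 1.5782; ρ = a/5 = 0.3156
P₀ = 0.205917
Lq = P₀·a^c·ρ / (c!·(1−ρ)²) = 0.205917·9.79006·0.3156/(120·0.46835)
= 0.01132

Final: 0.01132


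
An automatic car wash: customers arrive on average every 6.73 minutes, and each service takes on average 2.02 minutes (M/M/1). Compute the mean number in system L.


λ = 60/6.73 = 8.9153 /hr
μ = 60/2.02 = 29.7030 /hr
ρ = λ/μ = 8.9153/29.7030 = 0.3001
L = ρ/(1−ρ) = 0.3001/0.6999 = 0.4289

Final: 0.4289


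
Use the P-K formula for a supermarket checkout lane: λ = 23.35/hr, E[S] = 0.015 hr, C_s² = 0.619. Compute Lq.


ρ = λ·E[S] = 23.35·0.015 = 0.3503
Lq = ρ²(1+C_s²)/(2(1−ρ)) = 0.1227·(1+0.619)/(2·0.6498)
= 0.1227·1.6190/1.2995 = 0.15284

Final: 0.15284


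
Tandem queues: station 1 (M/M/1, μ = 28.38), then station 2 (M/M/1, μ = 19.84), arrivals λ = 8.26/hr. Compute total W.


Each node sees arrival rate λ = 8.26/hr (tandem ⇒ throughput preserved).
W₁ = 1/(μ₁−λ) = 1/(28.38−8.26) = 0.04970 hr
W₂ = 1/(μ₂−λ) = 1/(19.84−8.26) = 0.08636 hr
W_total = W₁ + W₂ = 0.04970 + 0.08636 = 0.13606 hr

Final: 0.13606 hr


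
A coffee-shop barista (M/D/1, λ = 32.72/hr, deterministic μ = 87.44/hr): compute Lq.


ρ = 32.72/87.44 = 0.3742
M/D/1: Lq = ρ²/(2(1−ρ)) = 0.1400/(2·0.6258) = 0.11188

Final: 0.11188


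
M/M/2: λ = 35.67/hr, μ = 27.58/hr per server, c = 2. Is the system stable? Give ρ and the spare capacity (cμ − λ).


Total capacity cμ = 2·27.58 = 55.16/hr
ρ = λ/(cμ) = 35.67/55.16 = 0.6467
Stable ⇔ ρ < 1: YES
Spare capacity = cμ − λ = 55.16 − 35.67 = 19.49/hr

Final: ρ = 0.6467; stable; margin = 19.49/hr


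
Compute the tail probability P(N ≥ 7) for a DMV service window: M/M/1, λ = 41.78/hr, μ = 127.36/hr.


ρ = 41.78/127.36 = 0.3280
P(N ≥ n) = ρ^n = 0.3280^7 = 0.0004088

Final: 0.0004088


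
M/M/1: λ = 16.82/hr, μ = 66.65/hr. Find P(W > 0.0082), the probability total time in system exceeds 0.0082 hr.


W ~ Exponential(μ−λ) for M/M/1.
μ − λ = 66.65 − 16.82 = 49.8300
P(W > t) = e^{−(μ−λ)t} = e^{−0.4086} = 0.664576

Final: 0.664576


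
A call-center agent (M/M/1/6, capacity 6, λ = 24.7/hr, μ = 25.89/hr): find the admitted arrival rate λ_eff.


ρ = 0.9540; P_K = (1−ρ)ρ^6/(1−ρ^7) = 0.123502
λ_eff = λ(1 − P_K) = 24.7·(1 − 0.123502) = 24.7·0.876498 = 21.6495 /hr

Final: 21.6495 /hr


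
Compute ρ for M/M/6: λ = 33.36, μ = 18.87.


ρ = λ/(cμ) = 33.36/(6·18.87) = 33.36/113.22 = 0.2946

Final: 0.2946


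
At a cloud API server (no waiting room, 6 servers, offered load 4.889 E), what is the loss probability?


B(c,a) = (a^c/c!) / Σ_{k=0}^{c} a^k/k!
a^6/6! = 18.966523
Σ terms (k=0..6): 1.00000 + 4.88900 + 11.95116 + 19.47641 + 23.80504 + 23.27657 + 18.96652 = 103.364699
B = 18.966523/103.364699 = 0.183491

Final: 0.183491


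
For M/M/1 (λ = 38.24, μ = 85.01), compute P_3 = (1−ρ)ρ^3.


ρ = 38.24/85.01 = 0.4498
P_n = (1−ρ)·ρ^n = (1 − 0.4498)·0.4498^3 = 0.5502·0.091021 = 0.050077

Final: 0.050077


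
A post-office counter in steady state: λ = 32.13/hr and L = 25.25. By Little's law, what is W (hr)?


W = L/λ = 25.25/32.13 = 0.7859 hr

Final: 0.7859 hr


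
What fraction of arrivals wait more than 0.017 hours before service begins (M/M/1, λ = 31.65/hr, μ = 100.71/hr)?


ρ = 31.65/100.71 = 0.3143
P(Wq > t) = ρ·e^{−(μ−λ)t} = 0.3143·e^{−1.1740}
= 0.3143·0.309122 = 0.097147

Final: 0.097147


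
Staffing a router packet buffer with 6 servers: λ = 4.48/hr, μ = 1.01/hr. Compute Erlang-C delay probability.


a = λ/μ = 4.4356; ρ = a/6 = 0.7393
P₀ = 0.009918 (from M/M/c formula)
C(c,a) = [a^c/(c!(1−ρ))]·P₀ = [7616.22633/(720·0.2607)]·0.009918
= 40.57167·0.009918 = 0.402385

Final: 0.402385


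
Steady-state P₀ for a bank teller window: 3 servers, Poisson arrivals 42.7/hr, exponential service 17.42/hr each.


a = λ/μ = 42.7/17.42 = 2.4512; ρ = a/c = 0.8171
Σ_{k=0}^{2} a^k/k! (terms k=0..2) = 1.00000 + 2.45121 + 3.00420 = 6.45541
Tail: a^3/(3!(1−ρ)) = 14.72784/(6·0.1829) = 13.41836
P₀ = 1/(6.45541 + 13.41836) = 1/19.87377 = 0.050318

Final: 0.050318


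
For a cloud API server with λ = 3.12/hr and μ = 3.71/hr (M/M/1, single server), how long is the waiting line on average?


ρ = 3.12/3.71 = 0.8410
Lq = ρ²/(1−ρ) = 0.7072/0.1590 = 4.4472

Final: 4.4472


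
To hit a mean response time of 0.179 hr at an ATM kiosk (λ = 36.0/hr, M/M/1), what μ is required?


W = 1/(μ−λ) ⇒ μ − λ = 1/W = 1/0.179 = 5.5866
μ = λ + 1/W = 36.0 + 5.5866 = 41.5866 per hr

Final: 41.5866 /hr


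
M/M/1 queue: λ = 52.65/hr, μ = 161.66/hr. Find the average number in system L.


ρ = λ/μ = 52.65/161.66 = 0.3257
L = ρ/(1−ρ) = 0.3257/(1 − 0.3257) = 0.3257/0.6743 = 0.4830

Final: 0.4830


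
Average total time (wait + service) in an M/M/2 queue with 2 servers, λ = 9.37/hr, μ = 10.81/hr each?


a = 0.8668; ρ = 0.4334; P₀ = 0.395289
Lq = P₀·a^c·ρ/(c!(1−ρ)²) = 0.20046
Wq = Lq/λ = 0.20046/9.37 = 0.02139 hr
W = Wq + 1/μ = 0.02139 + 0.09251 = 0.11390 hr

Final: 0.11390 hr


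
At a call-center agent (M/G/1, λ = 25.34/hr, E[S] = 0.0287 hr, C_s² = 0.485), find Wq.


ρ = λ·E[S] = 25.34·0.0287 = 0.7273
E[S²] = E[S]²(1+C_s²) = 0.0287²·(1+0.485) = 0.001223
Wq = λ·E[S²]/(2(1−ρ)) = 25.34·0.001223/(2·0.2727) = 0.05682 hr

Final: 0.05682 hr


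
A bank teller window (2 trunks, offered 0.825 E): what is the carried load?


B(2,0.825) = 0.157166 (Erlang-B)
Carried load = a(1 − B) = 0.825·(1 − 0.157166) = 0.825·0.842834 = 0.6953 E

Final: 0.6953 Erlangs


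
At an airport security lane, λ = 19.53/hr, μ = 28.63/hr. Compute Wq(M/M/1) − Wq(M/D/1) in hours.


ρ = 19.53/28.63 = 0.6822
Wq(M/M/1) = ρ/(μ−λ) = 0.6822/9.10 = 0.07496 hr
Wq(M/D/1) = ρ/(2(μ−λ)) = 0.03748 hr
Savings = 0.07496 − 0.03748 = 0.03748 hr

Final: 0.03748 hr


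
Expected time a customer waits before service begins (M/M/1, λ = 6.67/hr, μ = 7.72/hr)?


ρ = 6.67/7.72 = 0.8640
Wq = ρ/(μ−λ) = 0.8640/(7.72 − 6.67) = 0.8640/1.05 = 0.8228 hr

Final: 0.8228 hr


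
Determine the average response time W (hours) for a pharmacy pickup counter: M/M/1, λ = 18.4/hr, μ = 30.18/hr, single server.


W = 1/(μ−λ) = 1/(30.18 − 18.4) = 1/11.78 = 0.08489 hr

Final: 0.08489 hr


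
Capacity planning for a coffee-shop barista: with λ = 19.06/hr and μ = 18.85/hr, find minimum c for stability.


Stability requires cμ > λ ⇔ c > λ/μ.
λ/μ = 19.06/18.85 = 1.0111
Minimum integer c = ⌊1.0111⌋ + 1 = 2
Check: 2·18.85 = 37.70 > 19.06, while 1·18.85 = 18.85 ≤ 19.06

Final: 2 servers


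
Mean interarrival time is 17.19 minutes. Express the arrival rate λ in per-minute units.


λ = 1/(interarrival time) in consistent units.
1 minute = 1 min, so λ = 1/17.19 = 0.05817 per minute

Final: 0.05817 /min


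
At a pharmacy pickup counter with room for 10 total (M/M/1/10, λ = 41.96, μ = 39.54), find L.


ρ = 41.96/39.54 = 1.0612
L = ρ[1 − (K+1)ρ^K + Kρ^(K+1)] / [(1−ρ)(1−ρ^(K+1))]
Numerator: 1.0612·(1 − 11·1.811291 + 10·1.922149) = 0.315484
Denominator: (-0.06120)·(-0.922149) = 0.056439
L = 0.315484/0.056439 = 5.5898

Final: 5.5898


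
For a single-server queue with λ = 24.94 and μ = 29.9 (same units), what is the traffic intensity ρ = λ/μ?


ρ = λ/μ = 24.94/29.9 = 0.8341

Final: 0.8341


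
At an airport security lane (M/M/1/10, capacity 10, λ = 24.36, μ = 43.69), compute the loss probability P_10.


ρ = λ/μ = 24.36/43.69 = 0.5576
P_K = (1−ρ)ρ^K/(1−ρ^(K+1)) = (0.4424·0.002904)/(1 − 0.001619)
= 0.001285/0.998381 = 0.001287

Final: 0.001287


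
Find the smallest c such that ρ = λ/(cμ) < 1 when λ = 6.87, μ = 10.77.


Stability requires cμ > λ ⇔ c > λ/μ.
λ/μ = 6.87/10.77 = 0.6379
Minimum integer c = ⌊0.6379⌋ + 1 = 1
Check: 1·10.77 = 10.77 > 6.87, while 0·10.77 = 0.00 ≤ 6.87

Final: 1 servers


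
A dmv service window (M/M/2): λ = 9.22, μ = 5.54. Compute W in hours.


a = 1.6643; ρ = 0.8321; P₀ = 0.091626
Lq = P₀·a^c·ρ/(c!(1−ρ)²) = 3.74692
Wq = Lq/λ = 3.74692/9.22 = 0.40639 hr
W = Wq + 1/μ = 0.40639 + 0.18051 = 0.58690 hr

Final: 0.58690 hr


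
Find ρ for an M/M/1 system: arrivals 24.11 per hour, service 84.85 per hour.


ρ = λ/μ = 24.11/84.85 = 0.2841

Final: 0.2841


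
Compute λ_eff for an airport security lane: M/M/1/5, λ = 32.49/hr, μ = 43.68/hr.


ρ = 0.7438; P_K = (1−ρ)ρ^5/(1−ρ^6) = 0.070221
λ_eff = λ(1 − P_K) = 32.49·(1 − 0.070221) = 32.49·0.929779 = 30.2085 /hr

Final: 30.2085 /hr


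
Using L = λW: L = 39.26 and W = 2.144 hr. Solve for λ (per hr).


λ = L/W = 39.26/2.144 = 18.3116 /hr

Final: 18.3116 /hr


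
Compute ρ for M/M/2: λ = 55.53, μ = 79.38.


ρ = λ/(cμ) = 55.53/(2·79.38) = 55.53/158.76 = 0.3498

Final: 0.3498


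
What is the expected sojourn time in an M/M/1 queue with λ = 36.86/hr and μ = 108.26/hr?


W = 1/(μ−λ) = 1/(108.26 − 36.86) = 1/71.40 = 0.01401 hr

Final: 0.01401 hr


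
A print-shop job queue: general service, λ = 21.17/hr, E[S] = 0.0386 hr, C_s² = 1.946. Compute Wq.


ρ = λ·E[S] = 21.17·0.0386 = 0.8172
E[S²] = E[S]²(1+C_s²) = 0.0386²·(1+1.946) = 0.004389
Wq = λ·E[S²]/(2(1−ρ)) = 21.17·0.004389/(2·0.1828) = 0.25412 hr

Final: 0.25412 hr


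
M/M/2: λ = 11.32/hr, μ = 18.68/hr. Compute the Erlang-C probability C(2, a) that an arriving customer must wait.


a = λ/μ = 0.6060; ρ = a/2 = 0.3030
P₀ = 0.534922 (from M/M/c formula)
C(c,a) = [a^c/(c!(1−ρ))]·P₀ = [0.36723/(2·0.6970)]·0.534922
= 0.26344·0.534922 = 0.140918

Final: 0.140918


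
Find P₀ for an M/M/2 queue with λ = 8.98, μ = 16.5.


a = λ/μ = 8.98/16.5 = 0.5442; ρ = a/c = 0.2721
Σ_{k=0}^{1} a^k/k! (terms k=0..1) = 1.00000 + 0.54424 = 1.54424
Tail: a^2/(2!(1−ρ)) = 0.29620/(2·0.7279) = 0.20347
P₀ = 1/(1.54424 + 0.20347) = 1/1.74771 = 0.572177

Final: 0.572177


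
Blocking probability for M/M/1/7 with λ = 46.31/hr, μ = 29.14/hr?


ρ = λ/μ = 46.31/29.14 = 1.5892
P_K = (1−ρ)ρ^K/(1−ρ^(K+1)) = (-0.5892·25.603341)/(1 − 40.689455)
= -15.086114/-39.689455 = 0.380104

Final: 0.380104


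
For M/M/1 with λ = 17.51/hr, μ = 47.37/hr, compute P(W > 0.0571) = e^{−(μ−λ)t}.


W ~ Exponential(μ−λ) for M/M/1.
μ − λ = 47.37 − 17.51 = 29.8600
P(W > t) = e^{−(μ−λ)t} = e^{−1.7050} = 0.181771

Final: 0.181771


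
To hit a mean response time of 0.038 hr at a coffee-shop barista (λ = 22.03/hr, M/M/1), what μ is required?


W = 1/(μ−λ) ⇒ μ − λ = 1/W = 1/0.038 = 26.3158
μ = λ + 1/W = 22.03 + 26.3158 = 48.3458 per hr

Final: 48.3458 /hr


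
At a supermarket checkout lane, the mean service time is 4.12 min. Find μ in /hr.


μ = 1/(service time) in consistent units.
1 hour = 60 min, so μ = 60/4.12 = 14.5631 per hour

Final: 14.5631 /hr


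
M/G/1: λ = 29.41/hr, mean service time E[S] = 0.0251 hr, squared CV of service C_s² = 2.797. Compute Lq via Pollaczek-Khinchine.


ρ = λ·E[S] = 29.41·0.0251 = 0.7382
Lq = ρ²(1+C_s²)/(2(1−ρ)) = 0.5449·(1+2.797)/(2·0.2618)
= 0.5449·3.7970/0.5236 = 3.95151

Final: 3.95151


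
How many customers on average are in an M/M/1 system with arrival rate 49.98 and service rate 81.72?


ρ = λ/μ = 49.98/81.72 = 0.6116
L = ρ/(1−ρ) = 0.6116/(1 − 0.6116) = 0.6116/0.3884 = 1.5747

Final: 1.5747


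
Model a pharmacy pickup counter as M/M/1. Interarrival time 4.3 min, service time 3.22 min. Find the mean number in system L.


λ = 60/4.3 = 13.9535 /hr
μ = 60/3.22 = 18.6335 /hr
ρ = λ/μ = 13.9535/18.6335 = 0.7488
L = ρ/(1−ρ) = 0.7488/0.2512 = 2.9815

Final: 2.9815


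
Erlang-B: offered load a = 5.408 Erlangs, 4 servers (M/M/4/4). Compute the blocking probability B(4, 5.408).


B(c,a) = (a^c/c!) / Σ_{k=0}^{c} a^k/k!
a^4/4! = 35.639819
Σ terms (k=0..4): 1.00000 + 5.40800 + 14.62323 + 26.36081 + 35.63982 = 83.031864
B = 35.639819/83.031864 = 0.429231

Final: 0.429231


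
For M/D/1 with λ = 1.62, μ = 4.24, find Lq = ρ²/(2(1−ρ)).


ρ = 1.62/4.24 = 0.3821
M/D/1: Lq = ρ²/(2(1−ρ)) = 0.1460/(2·0.6179) = 0.11812

Final: 0.11812


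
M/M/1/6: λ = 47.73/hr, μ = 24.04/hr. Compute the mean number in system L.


ρ = 47.73/24.04 = 1.9854
L = ρ[1 − (K+1)ρ^K + Kρ^(K+1)] / [(1−ρ)(1−ρ^(K+1))]
Numerator: 1.9854·(1 − 7·61.255040 + 6·121.618263) = 599.452866
Denominator: (-0.9854)·(-120.618263) = 118.862174
L = 599.452866/118.862174 = 5.0433

Final: 5.0433


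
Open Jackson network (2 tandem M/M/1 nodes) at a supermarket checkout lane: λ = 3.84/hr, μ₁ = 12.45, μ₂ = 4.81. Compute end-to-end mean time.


Each node sees arrival rate λ = 3.84/hr (tandem ⇒ throughput preserved).
W₁ = 1/(μ₁−λ) = 1/(12.45−3.84) = 0.11614 hr
W₂ = 1/(μ₂−λ) = 1/(4.81−3.84) = 1.03093 hr
W_total = W₁ + W₂ = 0.11614 + 1.03093 = 1.14707 hr

Final: 1.14707 hr


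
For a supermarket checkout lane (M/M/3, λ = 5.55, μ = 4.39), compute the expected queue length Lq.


a = λ/μ = 1.2642; ρ = a/3 = 0.4214
P₀ = 0.274315
Lq = P₀·a^c·ρ / (c!·(1−ρ)²) = 0.274315·2.02062·0.4214/(6·0.33476)
= 0.11629

Final: 0.11629


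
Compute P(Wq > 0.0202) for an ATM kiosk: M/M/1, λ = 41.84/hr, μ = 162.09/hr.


ρ = 41.84/162.09 = 0.2581
P(Wq > t) = ρ·e^{−(μ−λ)t} = 0.2581·e^{−2.4290}
= 0.2581·0.088121 = 0.022746

Final: 0.022746


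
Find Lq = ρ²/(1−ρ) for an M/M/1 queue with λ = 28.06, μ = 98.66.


ρ = 28.06/98.66 = 0.2844
Lq = ρ²/(1−ρ) = 0.08089/0.7156 = 0.1130

Final: 0.1130


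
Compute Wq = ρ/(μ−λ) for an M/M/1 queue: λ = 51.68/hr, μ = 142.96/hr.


ρ = 51.68/142.96 = 0.3615
Wq = ρ/(μ−λ) = 0.3615/(142.96 − 51.68) = 0.3615/91.28 = 0.003960 hr

Final: 0.003960 hr


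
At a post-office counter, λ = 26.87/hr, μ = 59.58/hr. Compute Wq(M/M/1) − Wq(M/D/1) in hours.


ρ = 26.87/59.58 = 0.4510
Wq(M/M/1) = ρ/(μ−λ) = 0.4510/32.71 = 0.01379 hr
Wq(M/D/1) = ρ/(2(μ−λ)) = 0.006894 hr
Savings = 0.01379 − 0.006894 = 0.006894 hr

Final: 0.006894 hr


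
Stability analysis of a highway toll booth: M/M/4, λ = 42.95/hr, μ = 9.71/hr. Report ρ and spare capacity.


Total capacity cμ = 4·9.71 = 38.84/hr
ρ = λ/(cμ) = 42.95/38.84 = 1.1058
Stable ⇔ ρ < 1: NO
Spare capacity = cμ − λ = 38.84 − 42.95 = -4.11/hr

Final: ρ = 1.1058; unstable; margin = -4.11/hr


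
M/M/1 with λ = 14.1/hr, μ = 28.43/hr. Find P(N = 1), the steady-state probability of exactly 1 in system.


ρ = 14.1/28.43 = 0.4960
P_n = (1−ρ)·ρ^n = (1 − 0.4960)·0.4960^1 = 0.5040·0.495955 = 0.249984

Final: 0.249984


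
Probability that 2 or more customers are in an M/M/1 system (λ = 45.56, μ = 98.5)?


ρ = 45.56/98.5 = 0.4625
P(N ≥ n) = ρ^n = 0.4625^2 = 0.213941

Final: 0.213941


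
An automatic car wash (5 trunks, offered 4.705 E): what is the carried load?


B(5,4.705) = 0.260474 (Erlang-B)
Carried load = a(1 − B) = 4.705·(1 − 0.260474) = 4.705·0.739526 = 3.4795 E

Final: 3.4795 Erlangs


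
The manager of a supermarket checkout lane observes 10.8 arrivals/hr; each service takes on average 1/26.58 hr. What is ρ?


ρ = λ/μ = 10.8/26.58 = 0.4063

Final: 0.4063


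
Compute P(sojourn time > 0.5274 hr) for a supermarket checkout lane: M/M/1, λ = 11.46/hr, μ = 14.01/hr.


W ~ Exponential(μ−λ) for M/M/1.
μ − λ = 14.01 − 11.46 = 2.5500
P(W > t) = e^{−(μ−λ)t} = e^{−1.3449} = 0.260574

Final: 0.260574


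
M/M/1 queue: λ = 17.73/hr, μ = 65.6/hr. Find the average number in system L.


ρ = λ/μ = 17.73/65.6 = 0.2703
L = ρ/(1−ρ) = 0.2703/(1 − 0.2703) = 0.2703/0.7297 = 0.3704

Final: 0.3704


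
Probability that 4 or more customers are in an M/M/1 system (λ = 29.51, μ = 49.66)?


ρ = 29.51/49.66 = 0.5942
P(N ≥ n) = ρ^n = 0.5942^4 = 0.124695

Final: 0.124695
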